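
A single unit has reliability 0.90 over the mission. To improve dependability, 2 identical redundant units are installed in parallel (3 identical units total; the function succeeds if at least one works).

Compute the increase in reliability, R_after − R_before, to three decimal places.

0.099

R_before = 0.90
R_after = 1 − (1 − 0.90)^3 = 0.999
ΔR = 0.999 − 0.90 = 0.099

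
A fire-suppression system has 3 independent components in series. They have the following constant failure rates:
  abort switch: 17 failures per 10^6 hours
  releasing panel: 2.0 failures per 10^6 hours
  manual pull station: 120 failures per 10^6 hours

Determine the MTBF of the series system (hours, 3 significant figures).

Series of exponential components: λ_sys = Σ λ_i
λ_sys = 0.000017 + 0.0000020 + 0.00012 = 1.3900e-04 /h
MTBF = 1 / λ_sys = 7190 h

7190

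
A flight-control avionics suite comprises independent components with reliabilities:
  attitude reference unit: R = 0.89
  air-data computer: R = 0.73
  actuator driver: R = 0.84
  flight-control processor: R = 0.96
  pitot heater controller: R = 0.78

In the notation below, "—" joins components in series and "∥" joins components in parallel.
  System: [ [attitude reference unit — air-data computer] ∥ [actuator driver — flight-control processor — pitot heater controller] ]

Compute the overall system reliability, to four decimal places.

Series (attitude reference unit and air-data computer): 0.890000 × 0.730000 = 0.649700
Series (actuator driver, flight-control processor, and pitot heater controller): 0.840000 × 0.960000 × 0.780000 = 0.628992
Parallel ([0.649700] and [0.628992]): 1 − (1 − 0.649700)(1 − 0.628992) = 0.8700

0.8700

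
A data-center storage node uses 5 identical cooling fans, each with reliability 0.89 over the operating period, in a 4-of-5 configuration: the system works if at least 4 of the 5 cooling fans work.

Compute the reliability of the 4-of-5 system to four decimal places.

R = Σ_{i=4}^{5} C(5,i) p^i (1−p)^{5−i} with p = 0.89
C(5,4)·0.89^4·0.11^1 = 0.345082
C(5,5)·0.89^5·0.11^0 = 0.558406
Sum = 0.9035

0.9035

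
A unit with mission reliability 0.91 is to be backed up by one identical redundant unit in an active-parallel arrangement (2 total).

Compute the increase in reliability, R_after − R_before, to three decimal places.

R_before = 0.91
R_after = 1 − (1 − 0.91)^2 = 0.992
ΔR = 0.992 − 0.91 = 0.082

0.082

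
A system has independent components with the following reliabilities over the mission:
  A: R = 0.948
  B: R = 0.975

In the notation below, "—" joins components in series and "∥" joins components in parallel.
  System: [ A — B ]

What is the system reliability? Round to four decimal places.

Series (A and B): 0.948000 × 0.975000 = 0.9243

0.9243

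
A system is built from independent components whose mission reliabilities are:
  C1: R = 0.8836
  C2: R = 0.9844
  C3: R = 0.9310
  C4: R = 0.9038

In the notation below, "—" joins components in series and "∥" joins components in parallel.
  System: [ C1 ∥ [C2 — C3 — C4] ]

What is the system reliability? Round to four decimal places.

Series (C2, C3, and C4): 0.984400 × 0.931000 × 0.903800 = 0.828311
Parallel (C1 and [0.828311]): 1 − (1 − 0.883600)(1 − 0.828311) = 0.9800

0.9800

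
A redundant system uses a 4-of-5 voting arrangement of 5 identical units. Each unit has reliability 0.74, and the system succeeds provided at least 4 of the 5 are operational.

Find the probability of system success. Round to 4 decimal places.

0.6117

R = Σ_{i=4}^{5} C(5,i) p^i (1−p)^{5−i} with p = 0.74
C(5,4)·0.74^4·0.26^1 = 0.389825
C(5,5)·0.74^5·0.26^0 = 0.221901
Sum = 0.6117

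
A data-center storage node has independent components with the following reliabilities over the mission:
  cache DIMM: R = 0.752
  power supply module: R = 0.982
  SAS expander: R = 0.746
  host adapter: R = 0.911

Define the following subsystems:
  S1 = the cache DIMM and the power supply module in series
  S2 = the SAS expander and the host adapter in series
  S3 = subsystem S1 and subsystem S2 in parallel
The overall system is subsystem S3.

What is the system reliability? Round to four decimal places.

0.9162

Series (cache DIMM and power supply module): 0.752000 × 0.982000 = 0.738464
Series (SAS expander and host adapter): 0.746000 × 0.911000 = 0.679606
Parallel ([0.738464] and [0.679606]): 1 − (1 − 0.738464)(1 − 0.679606) = 0.9162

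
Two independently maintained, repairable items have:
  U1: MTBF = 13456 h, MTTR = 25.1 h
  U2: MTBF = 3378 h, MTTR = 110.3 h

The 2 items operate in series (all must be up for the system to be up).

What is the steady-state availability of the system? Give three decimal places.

A(U1) = MTBF/(MTBF+MTTR) = 13456/(13456+25.1) = 0.998138
A(U2) = MTBF/(MTBF+MTTR) = 3378/(3378+110.3) = 0.968380
Series availability: 0.998138 × 0.968380 = 0.967

0.967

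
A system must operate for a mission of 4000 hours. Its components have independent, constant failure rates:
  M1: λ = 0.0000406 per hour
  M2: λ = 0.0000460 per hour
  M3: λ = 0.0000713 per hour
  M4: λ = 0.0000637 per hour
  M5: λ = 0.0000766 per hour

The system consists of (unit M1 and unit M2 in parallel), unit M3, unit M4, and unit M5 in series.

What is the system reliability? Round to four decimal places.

0.4181

R(M1) = exp(−0.0000406 × 4000) = 0.850101
R(M2) = exp(−0.0000460 × 4000) = 0.831936
R(M3) = exp(−0.0000713 × 4000) = 0.751864
R(M4) = exp(−0.0000637 × 4000) = 0.775071
R(M5) = exp(−0.0000766 × 4000) = 0.736092
Parallel (M1 and M2): 1 − (1 − 0.850101)(1 − 0.831936) = 0.974807
Series ([0.974807], M3, M4, and M5): 0.974807 × 0.751864 × 0.775071 × 0.736092 = 0.4181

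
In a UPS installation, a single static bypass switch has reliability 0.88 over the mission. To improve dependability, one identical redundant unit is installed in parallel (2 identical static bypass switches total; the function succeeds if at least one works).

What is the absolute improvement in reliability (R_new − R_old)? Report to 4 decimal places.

0.1056

R_before = 0.88
R_after = 1 − (1 − 0.88)^2 = 0.9856
ΔR = 0.9856 − 0.88 = 0.1056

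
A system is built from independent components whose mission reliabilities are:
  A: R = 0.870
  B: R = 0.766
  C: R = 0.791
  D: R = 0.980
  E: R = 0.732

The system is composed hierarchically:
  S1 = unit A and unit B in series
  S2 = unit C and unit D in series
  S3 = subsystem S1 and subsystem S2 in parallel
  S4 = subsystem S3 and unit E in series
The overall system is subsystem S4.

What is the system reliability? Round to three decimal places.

0.677

Series (A and B): 0.87000 × 0.76600 = 0.66642
Series (C and D): 0.79100 × 0.98000 = 0.77518
Parallel ([0.66642] and [0.77518]): 1 − (1 − 0.66642)(1 − 0.77518) = 0.92500
Series ([0.92500] and E): 0.92500 × 0.73200 = 0.677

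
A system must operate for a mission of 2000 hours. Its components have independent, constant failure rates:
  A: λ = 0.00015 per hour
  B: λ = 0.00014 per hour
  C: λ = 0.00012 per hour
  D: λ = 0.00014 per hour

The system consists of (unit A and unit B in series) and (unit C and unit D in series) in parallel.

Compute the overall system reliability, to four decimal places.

R(A) = exp(−0.00015 × 2000) = 0.740818
R(B) = exp(−0.00014 × 2000) = 0.755784
R(C) = exp(−0.00012 × 2000) = 0.786628
R(D) = exp(−0.00014 × 2000) = 0.755784
Series (A and B): 0.740818 × 0.755784 = 0.559898
Series (C and D): 0.786628 × 0.755784 = 0.594521
Parallel ([0.559898] and [0.594521]): 1 − (1 − 0.559898)(1 − 0.594521) = 0.8215

0.8215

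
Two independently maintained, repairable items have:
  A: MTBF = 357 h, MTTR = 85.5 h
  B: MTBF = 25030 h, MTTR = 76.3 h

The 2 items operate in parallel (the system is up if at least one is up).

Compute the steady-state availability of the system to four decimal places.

A(A) = MTBF/(MTBF+MTTR) = 357/(357+85.5) = 0.806780
A(B) = MTBF/(MTBF+MTTR) = 25030/(25030+76.3) = 0.996961
Parallel availability: 1 − (1 − 0.806780)(1 − 0.996961) = 0.9994

0.9994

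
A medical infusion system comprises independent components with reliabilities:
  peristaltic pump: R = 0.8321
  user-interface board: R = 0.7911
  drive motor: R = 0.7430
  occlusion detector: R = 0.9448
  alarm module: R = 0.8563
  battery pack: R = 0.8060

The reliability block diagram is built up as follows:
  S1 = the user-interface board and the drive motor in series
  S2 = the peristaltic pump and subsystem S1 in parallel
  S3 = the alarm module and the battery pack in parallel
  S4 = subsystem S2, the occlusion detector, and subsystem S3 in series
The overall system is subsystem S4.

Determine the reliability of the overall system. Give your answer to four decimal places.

0.8549

Series (user-interface board and drive motor): 0.791100 × 0.743000 = 0.587787
Parallel (peristaltic pump and [0.587787]): 1 − (1 − 0.832100)(1 − 0.587787) = 0.930789
Parallel (alarm module and battery pack): 1 − (1 − 0.856300)(1 − 0.806000) = 0.972122
Series ([0.930789], occlusion detector, and [0.972122]): 0.930789 × 0.944800 × 0.972122 = 0.8549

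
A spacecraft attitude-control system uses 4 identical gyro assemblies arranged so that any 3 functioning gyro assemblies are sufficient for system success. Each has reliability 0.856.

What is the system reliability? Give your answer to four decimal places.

R = Σ_{i=3}^{4} C(4,i) p^i (1−p)^{4−i} with p = 0.856
C(4,3)·0.856^3·0.144^1 = 0.361280
C(4,4)·0.856^4·0.144^0 = 0.536902
Sum = 0.8982

0.8982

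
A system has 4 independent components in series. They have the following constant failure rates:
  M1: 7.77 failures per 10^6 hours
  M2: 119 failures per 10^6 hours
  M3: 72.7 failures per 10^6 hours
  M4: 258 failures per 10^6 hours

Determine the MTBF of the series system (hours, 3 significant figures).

2190

Series of exponential components: λ_sys = Σ λ_i
λ_sys = 0.00000777 + 0.000119 + 0.0000727 + 0.000258 = 4.5747e-04 /h
MTBF = 1 / λ_sys = 2190 h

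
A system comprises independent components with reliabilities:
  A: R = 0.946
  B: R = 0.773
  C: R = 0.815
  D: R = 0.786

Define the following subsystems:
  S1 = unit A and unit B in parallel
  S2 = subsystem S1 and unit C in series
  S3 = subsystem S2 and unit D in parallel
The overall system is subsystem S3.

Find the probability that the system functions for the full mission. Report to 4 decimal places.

0.9583

Parallel (A and B): 1 − (1 − 0.946000)(1 − 0.773000) = 0.987742
Series ([0.987742] and C): 0.987742 × 0.815000 = 0.805010
Parallel ([0.805010] and D): 1 − (1 − 0.805010)(1 − 0.786000) = 0.9583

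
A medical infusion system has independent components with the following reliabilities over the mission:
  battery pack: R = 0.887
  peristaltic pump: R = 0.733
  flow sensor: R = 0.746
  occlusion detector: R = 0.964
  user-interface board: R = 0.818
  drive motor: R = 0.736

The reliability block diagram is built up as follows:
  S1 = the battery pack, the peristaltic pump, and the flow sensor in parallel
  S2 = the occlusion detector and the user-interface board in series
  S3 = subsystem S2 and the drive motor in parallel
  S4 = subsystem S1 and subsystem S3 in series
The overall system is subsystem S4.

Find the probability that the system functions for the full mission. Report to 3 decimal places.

0.937

Parallel (battery pack, peristaltic pump, and flow sensor): 1 − (1 − 0.88700)(1 − 0.73300)(1 − 0.74600) = 0.99234
Series (occlusion detector and user-interface board): 0.96400 × 0.81800 = 0.78855
Parallel ([0.78855] and drive motor): 1 − (1 − 0.78855)(1 − 0.73600) = 0.94418
Series ([0.99234] and [0.94418]): 0.99234 × 0.94418 = 0.937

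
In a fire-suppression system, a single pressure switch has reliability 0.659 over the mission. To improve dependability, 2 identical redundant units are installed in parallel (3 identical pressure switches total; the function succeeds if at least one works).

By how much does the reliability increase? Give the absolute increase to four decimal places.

R_before = 0.659
R_after = 1 − (1 − 0.659)^3 = 0.9603
ΔR = 0.9603 − 0.659 = 0.3013

0.3013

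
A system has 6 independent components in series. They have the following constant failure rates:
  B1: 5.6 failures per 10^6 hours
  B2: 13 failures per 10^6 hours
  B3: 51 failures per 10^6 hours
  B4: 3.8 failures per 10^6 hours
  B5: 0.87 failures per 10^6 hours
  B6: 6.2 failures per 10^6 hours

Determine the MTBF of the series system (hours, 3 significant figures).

12400

Series of exponential components: λ_sys = Σ λ_i
λ_sys = 0.0000056 + 0.000013 + 0.000051 + 0.0000038 + 0.00000087 + 0.0000062 = 8.0470e-05 /h
MTBF = 1 / λ_sys = 12400 h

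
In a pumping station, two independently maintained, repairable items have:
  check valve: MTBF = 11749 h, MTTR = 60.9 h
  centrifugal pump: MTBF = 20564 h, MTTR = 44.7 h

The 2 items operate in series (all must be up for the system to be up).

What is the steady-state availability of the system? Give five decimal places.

A(check valve) = MTBF/(MTBF+MTTR) = 11749/(11749+60.9) = 0.994843
A(centrifugal pump) = MTBF/(MTBF+MTTR) = 20564/(20564+44.7) = 0.997831
Series availability: 0.994843 × 0.997831 = 0.99269

0.99269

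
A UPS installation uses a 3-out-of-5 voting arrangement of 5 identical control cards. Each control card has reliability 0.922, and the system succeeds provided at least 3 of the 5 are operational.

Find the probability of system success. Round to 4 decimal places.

0.9958

R = Σ_{i=3}^{5} C(5,i) p^i (1−p)^{5−i} with p = 0.922
C(5,3)·0.922^3·0.078^2 = 0.047685
C(5,4)·0.922^4·0.078^1 = 0.281831
C(5,5)·0.922^5·0.078^0 = 0.666277
Sum = 0.9958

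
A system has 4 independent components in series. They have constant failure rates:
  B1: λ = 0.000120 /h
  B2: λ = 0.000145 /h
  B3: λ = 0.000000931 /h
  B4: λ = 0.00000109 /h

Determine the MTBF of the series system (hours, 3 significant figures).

Series of exponential components: λ_sys = Σ λ_i
λ_sys = 0.000120 + 0.000145 + 0.000000931 + 0.00000109 = 2.6702e-04 /h
MTBF = 1 / λ_sys = 3750 h

3750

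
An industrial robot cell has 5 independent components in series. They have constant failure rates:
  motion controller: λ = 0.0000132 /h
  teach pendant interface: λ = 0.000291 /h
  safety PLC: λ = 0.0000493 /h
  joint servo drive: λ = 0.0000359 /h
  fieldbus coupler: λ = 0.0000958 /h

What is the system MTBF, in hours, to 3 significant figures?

2060

Series of exponential components: λ_sys = Σ λ_i
λ_sys = 0.0000132 + 0.000291 + 0.0000493 + 0.0000359 + 0.0000958 = 4.8520e-04 /h
MTBF = 1 / λ_sys = 2060 h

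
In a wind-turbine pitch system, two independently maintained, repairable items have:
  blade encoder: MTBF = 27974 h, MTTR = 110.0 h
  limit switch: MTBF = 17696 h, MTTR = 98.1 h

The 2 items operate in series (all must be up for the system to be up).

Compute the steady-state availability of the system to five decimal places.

0.99059

A(blade encoder) = MTBF/(MTBF+MTTR) = 27974/(27974+110.0) = 0.996083
A(limit switch) = MTBF/(MTBF+MTTR) = 17696/(17696+98.1) = 0.994487
Series availability: 0.996083 × 0.994487 = 0.99059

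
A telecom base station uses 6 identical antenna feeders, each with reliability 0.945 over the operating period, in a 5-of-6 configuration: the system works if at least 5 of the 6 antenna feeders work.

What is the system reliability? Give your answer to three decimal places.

R = Σ_{i=5}^{6} C(6,i) p^i (1−p)^{6−i} with p = 0.945
C(6,5)·0.945^5·0.055^1 = 0.24870
C(6,6)·0.945^6·0.055^0 = 0.71218
Sum = 0.961

0.961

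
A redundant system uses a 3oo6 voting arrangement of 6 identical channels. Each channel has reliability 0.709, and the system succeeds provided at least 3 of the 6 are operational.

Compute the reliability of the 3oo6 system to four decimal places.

0.9364

R = Σ_{i=3}^{6} C(6,i) p^i (1−p)^{6−i} with p = 0.709
C(6,3)·0.709^3·0.291^3 = 0.175650
C(6,4)·0.709^4·0.291^2 = 0.320968
C(6,5)·0.709^5·0.291^1 = 0.312806
C(6,6)·0.709^6·0.291^0 = 0.127022
Sum = 0.9364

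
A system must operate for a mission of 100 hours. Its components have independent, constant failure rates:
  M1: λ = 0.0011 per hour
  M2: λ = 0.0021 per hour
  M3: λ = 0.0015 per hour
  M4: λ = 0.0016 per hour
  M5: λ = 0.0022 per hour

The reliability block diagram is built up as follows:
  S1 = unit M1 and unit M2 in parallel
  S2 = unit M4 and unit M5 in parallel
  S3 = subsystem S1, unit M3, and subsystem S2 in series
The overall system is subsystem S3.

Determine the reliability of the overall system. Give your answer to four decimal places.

R(M1) = exp(−0.0011 × 100) = 0.895834
R(M2) = exp(−0.0021 × 100) = 0.810584
R(M3) = exp(−0.0015 × 100) = 0.860708
R(M4) = exp(−0.0016 × 100) = 0.852144
R(M5) = exp(−0.0022 × 100) = 0.802519
Parallel (M1 and M2): 1 − (1 − 0.895834)(1 − 0.810584) = 0.980269
Parallel (M4 and M5): 1 − (1 − 0.852144)(1 − 0.802519) = 0.970801
Series ([0.980269], M3, and [0.970801]): 0.980269 × 0.860708 × 0.970801 = 0.8191

0.8191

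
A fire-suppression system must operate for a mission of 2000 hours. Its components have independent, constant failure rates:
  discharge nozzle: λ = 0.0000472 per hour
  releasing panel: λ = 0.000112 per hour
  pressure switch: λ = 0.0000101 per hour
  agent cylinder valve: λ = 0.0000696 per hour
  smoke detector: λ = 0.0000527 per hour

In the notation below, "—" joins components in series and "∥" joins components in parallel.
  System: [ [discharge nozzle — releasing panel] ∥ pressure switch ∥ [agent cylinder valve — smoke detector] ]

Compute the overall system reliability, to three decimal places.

0.999

R(discharge nozzle) = exp(−0.0000472 × 2000) = 0.90992
R(releasing panel) = exp(−0.000112 × 2000) = 0.79932
R(pressure switch) = exp(−0.0000101 × 2000) = 0.98000
R(agent cylinder valve) = exp(−0.0000696 × 2000) = 0.87005
R(smoke detector) = exp(−0.0000527 × 2000) = 0.89996
Series (discharge nozzle and releasing panel): 0.90992 × 0.79932 = 0.72732
Series (agent cylinder valve and smoke detector): 0.87005 × 0.89996 = 0.78301
Parallel ([0.72732], pressure switch, and [0.78301]): 1 − (1 − 0.72732)(1 − 0.98000)(1 − 0.78301) = 0.999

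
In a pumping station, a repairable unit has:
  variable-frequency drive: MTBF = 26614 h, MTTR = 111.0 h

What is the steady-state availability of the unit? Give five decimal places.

0.99585

A(variable-frequency drive) = MTBF/(MTBF+MTTR) = 26614/(26614+111.0) = 0.99585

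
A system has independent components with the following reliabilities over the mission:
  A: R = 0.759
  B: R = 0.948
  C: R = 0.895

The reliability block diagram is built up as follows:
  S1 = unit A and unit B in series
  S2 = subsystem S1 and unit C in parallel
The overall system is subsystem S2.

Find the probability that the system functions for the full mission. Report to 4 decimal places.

Series (A and B): 0.759000 × 0.948000 = 0.719532
Parallel ([0.719532] and C): 1 − (1 − 0.719532)(1 − 0.895000) = 0.9706

0.9706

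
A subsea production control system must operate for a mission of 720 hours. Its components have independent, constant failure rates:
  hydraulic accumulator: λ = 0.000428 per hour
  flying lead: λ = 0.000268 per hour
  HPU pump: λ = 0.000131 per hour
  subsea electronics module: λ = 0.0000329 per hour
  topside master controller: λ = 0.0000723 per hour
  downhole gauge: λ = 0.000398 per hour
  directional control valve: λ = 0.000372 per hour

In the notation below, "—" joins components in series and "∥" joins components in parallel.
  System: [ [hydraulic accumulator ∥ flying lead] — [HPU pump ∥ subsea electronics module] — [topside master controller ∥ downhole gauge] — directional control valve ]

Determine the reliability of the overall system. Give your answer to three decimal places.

0.719

R(hydraulic accumulator) = exp(−0.000428 × 720) = 0.73480
R(flying lead) = exp(−0.000268 × 720) = 0.82451
R(HPU pump) = exp(−0.000131 × 720) = 0.90999
R(subsea electronics module) = exp(−0.0000329 × 720) = 0.97659
R(topside master controller) = exp(−0.0000723 × 720) = 0.94928
R(downhole gauge) = exp(−0.000398 × 720) = 0.75084
R(directional control valve) = exp(−0.000372 × 720) = 0.76503
Parallel (hydraulic accumulator and flying lead): 1 − (1 − 0.73480)(1 − 0.82451) = 0.95346
Parallel (HPU pump and subsea electronics module): 1 − (1 − 0.90999)(1 − 0.97659) = 0.99789
Parallel (topside master controller and downhole gauge): 1 − (1 − 0.94928)(1 − 0.75084) = 0.98736
Series ([0.95346], [0.99789], [0.98736], and directional control valve): 0.95346 × 0.99789 × 0.98736 × 0.76503 = 0.719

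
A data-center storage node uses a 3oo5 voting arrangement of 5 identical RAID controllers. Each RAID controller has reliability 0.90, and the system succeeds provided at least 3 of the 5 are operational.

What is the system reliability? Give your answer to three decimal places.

R = Σ_{i=3}^{5} C(5,i) p^i (1−p)^{5−i} with p = 0.90
C(5,3)·0.90^3·0.10^2 = 0.07290
C(5,4)·0.90^4·0.10^1 = 0.32805
C(5,5)·0.90^5·0.10^0 = 0.59049
Sum = 0.991

0.991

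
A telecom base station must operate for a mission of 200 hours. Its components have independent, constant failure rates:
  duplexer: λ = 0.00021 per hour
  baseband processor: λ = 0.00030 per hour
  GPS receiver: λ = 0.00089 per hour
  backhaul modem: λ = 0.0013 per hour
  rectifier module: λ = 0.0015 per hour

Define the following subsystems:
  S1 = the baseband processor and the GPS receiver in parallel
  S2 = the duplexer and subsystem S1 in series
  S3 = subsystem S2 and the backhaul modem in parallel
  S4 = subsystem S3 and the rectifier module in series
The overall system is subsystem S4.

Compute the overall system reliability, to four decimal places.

0.7323

R(duplexer) = exp(−0.00021 × 200) = 0.958870
R(baseband processor) = exp(−0.00030 × 200) = 0.941765
R(GPS receiver) = exp(−0.00089 × 200) = 0.836942
R(backhaul modem) = exp(−0.0013 × 200) = 0.771052
R(rectifier module) = exp(−0.0015 × 200) = 0.740818
Parallel (baseband processor and GPS receiver): 1 − (1 − 0.941765)(1 − 0.836942) = 0.990504
Series (duplexer and [0.990504]): 0.958870 × 0.990504 = 0.949765
Parallel ([0.949765] and backhaul modem): 1 − (1 − 0.949765)(1 − 0.771052) = 0.988499
Series ([0.988499] and rectifier module): 0.988499 × 0.740818 = 0.7323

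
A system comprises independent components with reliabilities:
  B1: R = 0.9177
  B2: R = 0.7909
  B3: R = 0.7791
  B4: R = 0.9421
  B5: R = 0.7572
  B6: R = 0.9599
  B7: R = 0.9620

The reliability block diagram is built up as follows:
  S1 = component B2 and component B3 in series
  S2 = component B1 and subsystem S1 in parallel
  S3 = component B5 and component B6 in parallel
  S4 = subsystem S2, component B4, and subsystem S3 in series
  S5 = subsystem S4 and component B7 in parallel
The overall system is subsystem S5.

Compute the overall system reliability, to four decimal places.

Series (B2 and B3): 0.790900 × 0.779100 = 0.616190
Parallel (B1 and [0.616190]): 1 − (1 − 0.917700)(1 − 0.616190) = 0.968412
Parallel (B5 and B6): 1 − (1 − 0.757200)(1 − 0.959900) = 0.990264
Series ([0.968412], B4, and [0.990264]): 0.968412 × 0.942100 × 0.990264 = 0.903458
Parallel ([0.903458] and B7): 1 − (1 − 0.903458)(1 − 0.962000) = 0.9963

0.9963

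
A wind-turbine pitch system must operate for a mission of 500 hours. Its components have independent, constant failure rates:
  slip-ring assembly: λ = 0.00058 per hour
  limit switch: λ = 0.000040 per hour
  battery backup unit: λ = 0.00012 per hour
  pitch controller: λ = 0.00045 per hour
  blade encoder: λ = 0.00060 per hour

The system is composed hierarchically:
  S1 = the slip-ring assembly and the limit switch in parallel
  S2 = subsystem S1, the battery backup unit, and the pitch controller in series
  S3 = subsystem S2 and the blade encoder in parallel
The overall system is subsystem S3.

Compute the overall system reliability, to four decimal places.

0.9348

R(slip-ring assembly) = exp(−0.00058 × 500) = 0.748264
R(limit switch) = exp(−0.000040 × 500) = 0.980199
R(battery backup unit) = exp(−0.00012 × 500) = 0.941765
R(pitch controller) = exp(−0.00045 × 500) = 0.798516
R(blade encoder) = exp(−0.00060 × 500) = 0.740818
Parallel (slip-ring assembly and limit switch): 1 − (1 − 0.748264)(1 − 0.980199) = 0.995015
Series ([0.995015], battery backup unit, and pitch controller): 0.995015 × 0.941765 × 0.798516 = 0.748266
Parallel ([0.748266] and blade encoder): 1 − (1 − 0.748266)(1 − 0.740818) = 0.9348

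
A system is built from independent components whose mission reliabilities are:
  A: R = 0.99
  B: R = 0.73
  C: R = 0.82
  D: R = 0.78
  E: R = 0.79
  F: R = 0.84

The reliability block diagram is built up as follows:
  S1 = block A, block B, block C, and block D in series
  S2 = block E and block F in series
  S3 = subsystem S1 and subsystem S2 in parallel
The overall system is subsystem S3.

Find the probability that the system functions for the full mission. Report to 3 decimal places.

0.819

Series (A, B, C, and D): 0.99000 × 0.73000 × 0.82000 × 0.78000 = 0.46224
Series (E and F): 0.79000 × 0.84000 = 0.66360
Parallel ([0.46224] and [0.66360]): 1 − (1 − 0.46224)(1 − 0.66360) = 0.819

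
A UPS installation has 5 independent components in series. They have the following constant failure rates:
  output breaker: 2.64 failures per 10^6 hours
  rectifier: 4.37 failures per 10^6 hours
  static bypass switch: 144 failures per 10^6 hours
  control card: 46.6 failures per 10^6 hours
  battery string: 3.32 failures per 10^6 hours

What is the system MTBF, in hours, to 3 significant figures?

Series of exponential components: λ_sys = Σ λ_i
λ_sys = 0.00000264 + 0.00000437 + 0.000144 + 0.0000466 + 0.00000332 = 2.0093e-04 /h
MTBF = 1 / λ_sys = 4980 h

4980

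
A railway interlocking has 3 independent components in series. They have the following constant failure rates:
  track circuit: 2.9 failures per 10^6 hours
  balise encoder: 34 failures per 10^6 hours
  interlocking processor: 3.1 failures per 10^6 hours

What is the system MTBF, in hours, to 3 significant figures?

25000

Series of exponential components: λ_sys = Σ λ_i
λ_sys = 0.0000029 + 0.000034 + 0.0000031 = 4.0000e-05 /h
MTBF = 1 / λ_sys = 25000 h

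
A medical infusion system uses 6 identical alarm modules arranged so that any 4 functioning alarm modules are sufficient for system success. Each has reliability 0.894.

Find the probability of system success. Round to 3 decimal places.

0.981

R = Σ_{i=4}^{6} C(6,i) p^i (1−p)^{6−i} with p = 0.894
C(6,4)·0.894^4·0.106^2 = 0.10766
C(6,5)·0.894^5·0.106^1 = 0.36320
C(6,6)·0.894^6·0.106^0 = 0.51053
Sum = 0.981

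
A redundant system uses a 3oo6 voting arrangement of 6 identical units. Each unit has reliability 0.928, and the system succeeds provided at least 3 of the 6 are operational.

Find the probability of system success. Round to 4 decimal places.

0.9996

R = Σ_{i=3}^{6} C(6,i) p^i (1−p)^{6−i} with p = 0.928
C(6,3)·0.928^3·0.072^3 = 0.005966
C(6,4)·0.928^4·0.072^2 = 0.057670
C(6,5)·0.928^5·0.072^1 = 0.297320
C(6,6)·0.928^6·0.072^0 = 0.638687
Sum = 0.9996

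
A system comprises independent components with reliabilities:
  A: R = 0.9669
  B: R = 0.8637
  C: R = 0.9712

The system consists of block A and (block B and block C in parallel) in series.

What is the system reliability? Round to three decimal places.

Parallel (B and C): 1 − (1 − 0.86370)(1 − 0.97120) = 0.99607
Series (A and [0.99607]): 0.96690 × 0.99607 = 0.963

0.963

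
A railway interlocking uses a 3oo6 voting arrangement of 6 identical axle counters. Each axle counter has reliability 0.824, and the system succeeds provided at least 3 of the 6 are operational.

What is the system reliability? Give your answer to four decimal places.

0.9894

R = Σ_{i=3}^{6} C(6,i) p^i (1−p)^{6−i} with p = 0.824
C(6,3)·0.824^3·0.176^3 = 0.061003
C(6,4)·0.824^4·0.176^2 = 0.214203
C(6,5)·0.824^5·0.176^1 = 0.401144
C(6,6)·0.824^6·0.176^0 = 0.313014
Sum = 0.9894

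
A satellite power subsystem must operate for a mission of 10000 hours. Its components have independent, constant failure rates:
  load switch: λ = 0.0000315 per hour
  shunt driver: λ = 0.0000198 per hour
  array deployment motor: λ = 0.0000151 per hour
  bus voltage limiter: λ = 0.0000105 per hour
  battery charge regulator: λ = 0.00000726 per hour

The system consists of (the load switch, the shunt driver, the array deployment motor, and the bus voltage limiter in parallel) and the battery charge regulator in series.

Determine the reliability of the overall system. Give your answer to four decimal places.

R(load switch) = exp(−0.0000315 × 10000) = 0.729789
R(shunt driver) = exp(−0.0000198 × 10000) = 0.820370
R(array deployment motor) = exp(−0.0000151 × 10000) = 0.859848
R(bus voltage limiter) = exp(−0.0000105 × 10000) = 0.900325
R(battery charge regulator) = exp(−0.00000726 × 10000) = 0.929973
Parallel (load switch, shunt driver, array deployment motor, and bus voltage limiter): 1 − (1 − 0.729789)(1 − 0.820370)(1 − 0.859848)(1 − 0.900325) = 0.999322
Series ([0.999322] and battery charge regulator): 0.999322 × 0.929973 = 0.9293

0.9293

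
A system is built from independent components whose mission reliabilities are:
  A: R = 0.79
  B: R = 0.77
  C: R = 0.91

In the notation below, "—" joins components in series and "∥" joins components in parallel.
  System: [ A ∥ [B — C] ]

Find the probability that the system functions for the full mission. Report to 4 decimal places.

0.9371

Series (B and C): 0.770000 × 0.910000 = 0.700700
Parallel (A and [0.700700]): 1 − (1 − 0.790000)(1 − 0.700700) = 0.9371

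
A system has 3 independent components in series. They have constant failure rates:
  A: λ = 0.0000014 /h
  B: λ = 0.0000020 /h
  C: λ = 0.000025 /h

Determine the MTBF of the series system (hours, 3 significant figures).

Series of exponential components: λ_sys = Σ λ_i
λ_sys = 0.0000014 + 0.0000020 + 0.000025 = 2.8400e-05 /h
MTBF = 1 / λ_sys = 35200 h

35200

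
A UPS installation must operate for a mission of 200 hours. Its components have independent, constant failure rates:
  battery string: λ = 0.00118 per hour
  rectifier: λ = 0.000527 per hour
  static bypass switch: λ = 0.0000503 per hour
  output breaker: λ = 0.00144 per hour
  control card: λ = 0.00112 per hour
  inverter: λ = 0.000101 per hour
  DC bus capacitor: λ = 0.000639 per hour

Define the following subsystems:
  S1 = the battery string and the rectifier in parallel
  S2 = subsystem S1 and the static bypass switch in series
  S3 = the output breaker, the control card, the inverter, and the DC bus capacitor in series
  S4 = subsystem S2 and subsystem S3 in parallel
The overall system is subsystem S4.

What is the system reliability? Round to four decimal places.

R(battery string) = exp(−0.00118 × 200) = 0.789781
R(rectifier) = exp(−0.000527 × 200) = 0.899964
R(static bypass switch) = exp(−0.0000503 × 200) = 0.989990
R(output breaker) = exp(−0.00144 × 200) = 0.749762
R(control card) = exp(−0.00112 × 200) = 0.799315
R(inverter) = exp(−0.000101 × 200) = 0.980003
R(DC bus capacitor) = exp(−0.000639 × 200) = 0.880029
Parallel (battery string and rectifier): 1 − (1 − 0.789781)(1 − 0.899964) = 0.978971
Series ([0.978971] and static bypass switch): 0.978971 × 0.989990 = 0.969172
Series (output breaker, control card, inverter, and DC bus capacitor): 0.749762 × 0.799315 × 0.980003 × 0.880029 = 0.516851
Parallel ([0.969172] and [0.516851]): 1 − (1 − 0.969172)(1 − 0.516851) = 0.9851

0.9851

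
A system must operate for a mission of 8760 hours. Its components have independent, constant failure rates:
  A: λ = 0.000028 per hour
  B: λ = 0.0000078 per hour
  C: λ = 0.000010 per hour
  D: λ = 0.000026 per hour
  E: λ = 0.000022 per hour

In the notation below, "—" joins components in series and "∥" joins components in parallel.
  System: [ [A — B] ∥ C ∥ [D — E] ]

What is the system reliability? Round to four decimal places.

R(A) = exp(−0.000028 × 8760) = 0.782485
R(B) = exp(−0.0000078 × 8760) = 0.933954
R(C) = exp(−0.000010 × 8760) = 0.916127
R(D) = exp(−0.000026 × 8760) = 0.796315
R(E) = exp(−0.000022 × 8760) = 0.824713
Series (A and B): 0.782485 × 0.933954 = 0.730805
Series (D and E): 0.796315 × 0.824713 = 0.656731
Parallel ([0.730805], C, and [0.656731]): 1 − (1 − 0.730805)(1 − 0.916127)(1 − 0.656731) = 0.9922

0.9922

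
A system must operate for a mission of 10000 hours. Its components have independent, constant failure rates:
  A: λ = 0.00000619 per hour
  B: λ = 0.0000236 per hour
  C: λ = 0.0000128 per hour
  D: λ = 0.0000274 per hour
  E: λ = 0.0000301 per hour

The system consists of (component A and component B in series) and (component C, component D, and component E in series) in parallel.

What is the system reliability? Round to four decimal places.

0.8699

R(A) = exp(−0.00000619 × 10000) = 0.939977
R(B) = exp(−0.0000236 × 10000) = 0.789781
R(C) = exp(−0.0000128 × 10000) = 0.879853
R(D) = exp(−0.0000274 × 10000) = 0.760332
R(E) = exp(−0.0000301 × 10000) = 0.740078
Series (A and B): 0.939977 × 0.789781 = 0.742376
Series (C, D, and E): 0.879853 × 0.760332 × 0.740078 = 0.495098
Parallel ([0.742376] and [0.495098]): 1 − (1 − 0.742376)(1 − 0.495098) = 0.8699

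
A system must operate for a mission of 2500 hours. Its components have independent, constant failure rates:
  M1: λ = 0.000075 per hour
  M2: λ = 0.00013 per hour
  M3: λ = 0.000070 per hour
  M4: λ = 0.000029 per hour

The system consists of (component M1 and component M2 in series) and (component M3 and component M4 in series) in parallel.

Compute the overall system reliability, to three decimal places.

0.912

R(M1) = exp(−0.000075 × 2500) = 0.82903
R(M2) = exp(−0.00013 × 2500) = 0.72253
R(M3) = exp(−0.000070 × 2500) = 0.83946
R(M4) = exp(−0.000029 × 2500) = 0.93007
Series (M1 and M2): 0.82903 × 0.72253 = 0.59900
Series (M3 and M4): 0.83946 × 0.93007 = 0.78076
Parallel ([0.59900] and [0.78076]): 1 − (1 − 0.59900)(1 − 0.78076) = 0.912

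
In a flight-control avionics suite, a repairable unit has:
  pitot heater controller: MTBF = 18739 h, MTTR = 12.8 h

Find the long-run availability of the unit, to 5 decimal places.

A(pitot heater controller) = MTBF/(MTBF+MTTR) = 18739/(18739+12.8) = 0.99932

0.99932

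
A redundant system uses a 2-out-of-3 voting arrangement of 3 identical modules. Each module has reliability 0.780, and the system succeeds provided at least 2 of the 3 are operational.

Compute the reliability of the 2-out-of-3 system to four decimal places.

0.8761

R = Σ_{i=2}^{3} C(3,i) p^i (1−p)^{3−i} with p = 0.780
C(3,2)·0.780^2·0.220^1 = 0.401544
C(3,3)·0.780^3·0.220^0 = 0.474552
Sum = 0.8761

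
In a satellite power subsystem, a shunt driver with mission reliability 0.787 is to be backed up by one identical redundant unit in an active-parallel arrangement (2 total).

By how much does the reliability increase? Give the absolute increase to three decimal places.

R_before = 0.787
R_after = 1 − (1 − 0.787)^2 = 0.955
ΔR = 0.955 − 0.787 = 0.168

0.168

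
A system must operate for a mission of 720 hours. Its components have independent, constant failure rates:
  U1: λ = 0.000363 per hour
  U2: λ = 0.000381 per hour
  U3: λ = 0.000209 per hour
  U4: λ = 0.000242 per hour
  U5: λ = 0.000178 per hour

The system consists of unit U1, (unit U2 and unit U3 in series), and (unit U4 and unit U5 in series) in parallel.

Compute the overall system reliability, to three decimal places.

R(U1) = exp(−0.000363 × 720) = 0.77000
R(U2) = exp(−0.000381 × 720) = 0.76009
R(U3) = exp(−0.000209 × 720) = 0.86029
R(U4) = exp(−0.000242 × 720) = 0.84010
R(U5) = exp(−0.000178 × 720) = 0.87971
Series (U2 and U3): 0.76009 × 0.86029 = 0.65390
Series (U4 and U5): 0.84010 × 0.87971 = 0.73904
Parallel (U1, [0.65390], and [0.73904]): 1 − (1 − 0.77000)(1 − 0.65390)(1 − 0.73904) = 0.979

0.979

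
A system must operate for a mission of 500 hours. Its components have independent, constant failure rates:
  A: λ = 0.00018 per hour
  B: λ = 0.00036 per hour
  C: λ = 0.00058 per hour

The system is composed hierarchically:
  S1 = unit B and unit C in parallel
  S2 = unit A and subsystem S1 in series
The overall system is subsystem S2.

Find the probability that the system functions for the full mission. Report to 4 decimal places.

0.8760

R(A) = exp(−0.00018 × 500) = 0.913931
R(B) = exp(−0.00036 × 500) = 0.835270
R(C) = exp(−0.00058 × 500) = 0.748264
Parallel (B and C): 1 − (1 − 0.835270)(1 − 0.748264) = 0.958532
Series (A and [0.958532]): 0.913931 × 0.958532 = 0.8760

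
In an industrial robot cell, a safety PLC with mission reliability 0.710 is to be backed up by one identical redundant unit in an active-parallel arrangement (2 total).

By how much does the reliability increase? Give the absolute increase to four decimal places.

0.2059

R_before = 0.710
R_after = 1 − (1 − 0.710)^2 = 0.9159
ΔR = 0.9159 − 0.710 = 0.2059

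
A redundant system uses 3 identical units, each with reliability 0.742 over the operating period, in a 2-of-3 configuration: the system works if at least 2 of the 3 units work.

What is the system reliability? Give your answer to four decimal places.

0.8347

R = Σ_{i=2}^{3} C(3,i) p^i (1−p)^{3−i} with p = 0.742
C(3,2)·0.742^2·0.258^1 = 0.426137
C(3,3)·0.742^3·0.258^0 = 0.408518
Sum = 0.8347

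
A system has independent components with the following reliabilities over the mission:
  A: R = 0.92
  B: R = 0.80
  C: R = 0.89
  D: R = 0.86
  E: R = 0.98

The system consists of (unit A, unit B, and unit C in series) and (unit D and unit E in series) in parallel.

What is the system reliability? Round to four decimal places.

Series (A, B, and C): 0.920000 × 0.800000 × 0.890000 = 0.655040
Series (D and E): 0.860000 × 0.980000 = 0.842800
Parallel ([0.655040] and [0.842800]): 1 − (1 − 0.655040)(1 − 0.842800) = 0.9458

0.9458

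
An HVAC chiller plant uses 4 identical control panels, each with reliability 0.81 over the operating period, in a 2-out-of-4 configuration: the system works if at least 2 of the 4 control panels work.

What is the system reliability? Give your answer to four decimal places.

R = Σ_{i=2}^{4} C(4,i) p^i (1−p)^{4−i} with p = 0.81
C(4,2)·0.81^2·0.19^2 = 0.142111
C(4,3)·0.81^3·0.19^1 = 0.403895
C(4,4)·0.81^4·0.19^0 = 0.430467
Sum = 0.9765

0.9765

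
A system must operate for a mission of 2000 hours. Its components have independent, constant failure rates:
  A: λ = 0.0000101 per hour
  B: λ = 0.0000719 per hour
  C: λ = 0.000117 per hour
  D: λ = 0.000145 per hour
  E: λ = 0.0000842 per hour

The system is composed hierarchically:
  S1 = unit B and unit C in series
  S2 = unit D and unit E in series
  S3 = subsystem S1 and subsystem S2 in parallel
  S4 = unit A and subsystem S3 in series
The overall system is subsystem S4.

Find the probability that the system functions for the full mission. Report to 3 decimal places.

R(A) = exp(−0.0000101 × 2000) = 0.98000
R(B) = exp(−0.0000719 × 2000) = 0.86606
R(C) = exp(−0.000117 × 2000) = 0.79136
R(D) = exp(−0.000145 × 2000) = 0.74826
R(E) = exp(−0.0000842 × 2000) = 0.84502
Series (B and C): 0.86606 × 0.79136 = 0.68537
Series (D and E): 0.74826 × 0.84502 = 0.63229
Parallel ([0.68537] and [0.63229]): 1 − (1 − 0.68537)(1 − 0.63229) = 0.88431
Series (A and [0.88431]): 0.98000 × 0.88431 = 0.867

0.867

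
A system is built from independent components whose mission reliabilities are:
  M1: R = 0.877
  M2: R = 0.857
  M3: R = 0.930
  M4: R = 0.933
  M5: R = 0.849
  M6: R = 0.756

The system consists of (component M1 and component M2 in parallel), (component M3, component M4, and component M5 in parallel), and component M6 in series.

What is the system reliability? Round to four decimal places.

Parallel (M1 and M2): 1 − (1 − 0.877000)(1 − 0.857000) = 0.982411
Parallel (M3, M4, and M5): 1 − (1 − 0.930000)(1 − 0.933000)(1 − 0.849000) = 0.999292
Series ([0.982411], [0.999292], and M6): 0.982411 × 0.999292 × 0.756000 = 0.7422

0.7422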